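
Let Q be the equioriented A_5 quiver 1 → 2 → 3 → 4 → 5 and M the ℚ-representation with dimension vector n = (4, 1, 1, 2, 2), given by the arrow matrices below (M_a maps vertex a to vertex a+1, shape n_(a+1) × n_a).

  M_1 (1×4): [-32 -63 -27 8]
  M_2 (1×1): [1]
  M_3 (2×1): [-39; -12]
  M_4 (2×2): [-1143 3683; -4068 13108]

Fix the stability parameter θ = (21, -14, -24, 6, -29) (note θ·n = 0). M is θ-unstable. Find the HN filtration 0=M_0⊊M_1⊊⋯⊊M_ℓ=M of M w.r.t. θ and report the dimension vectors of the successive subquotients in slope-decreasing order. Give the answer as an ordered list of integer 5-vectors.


Via rank(M_{q-1}∘⋯∘M_p): M ≅ I[1,1]^3, I[1,5], I[4,4], I[5,5].
μ_θ-semistable layers: μ^(1)=21; μ^(2)=6; μ^(3)=-8; μ^(4)=-29

((3, 0, 0, 0, 0); (0, 0, 0, 1, 0); (1, 1, 1, 1, 1); (0, 0, 0, 0, 1))


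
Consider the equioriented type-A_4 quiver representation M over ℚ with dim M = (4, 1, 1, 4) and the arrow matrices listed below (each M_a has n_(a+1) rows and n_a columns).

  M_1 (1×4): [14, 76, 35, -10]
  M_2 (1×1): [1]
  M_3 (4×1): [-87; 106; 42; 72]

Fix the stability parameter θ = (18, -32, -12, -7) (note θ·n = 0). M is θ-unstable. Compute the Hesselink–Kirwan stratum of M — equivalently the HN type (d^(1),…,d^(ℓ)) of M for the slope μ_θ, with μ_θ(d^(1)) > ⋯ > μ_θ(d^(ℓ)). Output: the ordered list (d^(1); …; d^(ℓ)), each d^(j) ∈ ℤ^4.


Barcode: M ≅ I[1,1]^3, I[1,4], I[4,4]^3. HN layers by μ_θ (3 steps, strictly decreasing):
  μ^(1)=18; μ^(2)=-7; μ^(3)=-26/3

((3, 0, 0, 0); (0, 0, 0, 4); (1, 1, 1, 0))


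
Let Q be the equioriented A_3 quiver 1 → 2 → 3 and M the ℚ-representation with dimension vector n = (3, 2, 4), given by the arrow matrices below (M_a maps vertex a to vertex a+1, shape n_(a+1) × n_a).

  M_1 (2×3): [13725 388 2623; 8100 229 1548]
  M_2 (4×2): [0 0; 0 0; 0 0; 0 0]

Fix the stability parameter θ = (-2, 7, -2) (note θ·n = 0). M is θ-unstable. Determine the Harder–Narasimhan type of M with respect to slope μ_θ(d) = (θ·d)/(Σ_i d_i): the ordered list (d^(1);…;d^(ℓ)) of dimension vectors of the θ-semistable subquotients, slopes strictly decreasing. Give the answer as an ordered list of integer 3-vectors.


Via rank(M_{q-1}∘⋯∘M_p): M ≅ I[1,1], I[1,2]^2, I[3,3]^4.
μ_θ-semistable layers: μ^(1)=7; μ^(2)=-2

((0, 2, 0); (3, 0, 4))


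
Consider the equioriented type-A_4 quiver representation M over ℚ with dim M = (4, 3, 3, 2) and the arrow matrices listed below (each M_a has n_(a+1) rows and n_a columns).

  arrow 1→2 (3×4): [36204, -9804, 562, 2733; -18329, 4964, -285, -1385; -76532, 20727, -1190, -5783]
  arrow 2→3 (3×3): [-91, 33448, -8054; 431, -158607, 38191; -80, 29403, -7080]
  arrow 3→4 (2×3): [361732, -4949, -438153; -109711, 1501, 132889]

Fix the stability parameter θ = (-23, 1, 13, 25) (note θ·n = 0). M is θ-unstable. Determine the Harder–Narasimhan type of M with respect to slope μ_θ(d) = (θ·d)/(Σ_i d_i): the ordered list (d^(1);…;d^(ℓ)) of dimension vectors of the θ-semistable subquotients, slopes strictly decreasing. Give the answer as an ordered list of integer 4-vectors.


Via rank(M_{q-1}∘⋯∘M_p): M ≅ I[1,1], I[1,3], I[1,4]^2.
μ_θ-semistable layers: μ^(1)=25; μ^(2)=13; μ^(3)=1; μ^(4)=-23

((0, 0, 0, 2); (0, 0, 3, 0); (0, 3, 0, 0); (4, 0, 0, 0))


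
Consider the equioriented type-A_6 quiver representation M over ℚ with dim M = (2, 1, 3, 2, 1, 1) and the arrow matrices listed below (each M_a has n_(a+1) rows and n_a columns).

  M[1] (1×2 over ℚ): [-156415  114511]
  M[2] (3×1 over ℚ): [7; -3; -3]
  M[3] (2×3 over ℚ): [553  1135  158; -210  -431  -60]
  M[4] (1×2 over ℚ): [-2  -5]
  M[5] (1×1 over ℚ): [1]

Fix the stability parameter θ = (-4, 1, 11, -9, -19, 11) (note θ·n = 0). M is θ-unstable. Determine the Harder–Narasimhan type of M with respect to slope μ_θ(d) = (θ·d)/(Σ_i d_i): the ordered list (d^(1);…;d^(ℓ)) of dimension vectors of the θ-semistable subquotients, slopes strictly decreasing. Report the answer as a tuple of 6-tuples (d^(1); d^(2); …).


Barcode: M ≅ I[1,1], I[1,6], I[3,3], I[3,4]. HN layers by μ_θ (3 steps, strictly decreasing):
  μ^(1)=11; μ^(2)=1; μ^(3)=-4

((0, 0, 1, 0, 0, 1); (0, 0, 1, 1, 0, 0); (2, 1, 1, 1, 1, 0))


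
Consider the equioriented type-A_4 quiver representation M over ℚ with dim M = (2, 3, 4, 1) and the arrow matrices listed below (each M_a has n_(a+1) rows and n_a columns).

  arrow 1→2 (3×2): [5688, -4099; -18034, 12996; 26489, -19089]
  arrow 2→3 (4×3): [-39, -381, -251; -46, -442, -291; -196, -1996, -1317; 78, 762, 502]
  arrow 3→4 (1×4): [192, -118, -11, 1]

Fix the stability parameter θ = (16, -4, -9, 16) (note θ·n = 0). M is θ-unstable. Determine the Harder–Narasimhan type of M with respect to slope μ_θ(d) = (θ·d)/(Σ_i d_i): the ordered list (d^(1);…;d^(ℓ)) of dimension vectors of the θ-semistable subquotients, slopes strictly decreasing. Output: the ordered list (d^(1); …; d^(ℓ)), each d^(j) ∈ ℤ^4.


Barcode: M ≅ I[1,3], I[1,4], I[2,2], I[3,3]^2. HN layers by μ_θ (4 steps, strictly decreasing):
  μ^(1)=16; μ^(2)=1; μ^(3)=-4; μ^(4)=-9

((0, 0, 0, 1); (2, 2, 2, 0); (0, 1, 0, 0); (0, 0, 2, 0))


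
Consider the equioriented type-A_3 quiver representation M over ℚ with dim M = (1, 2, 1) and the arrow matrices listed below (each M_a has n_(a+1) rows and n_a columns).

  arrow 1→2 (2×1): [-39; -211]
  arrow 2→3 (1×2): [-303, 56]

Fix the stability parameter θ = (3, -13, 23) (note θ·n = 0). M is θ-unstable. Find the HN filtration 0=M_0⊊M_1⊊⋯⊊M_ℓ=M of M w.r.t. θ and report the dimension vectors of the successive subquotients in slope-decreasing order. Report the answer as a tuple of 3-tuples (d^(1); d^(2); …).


Barcode: M ≅ I[1,3], I[2,2]. HN layers by μ_θ (3 steps, strictly decreasing):
  μ^(1)=23; μ^(2)=-5; μ^(3)=-13

((0, 0, 1); (1, 1, 0); (0, 1, 0))


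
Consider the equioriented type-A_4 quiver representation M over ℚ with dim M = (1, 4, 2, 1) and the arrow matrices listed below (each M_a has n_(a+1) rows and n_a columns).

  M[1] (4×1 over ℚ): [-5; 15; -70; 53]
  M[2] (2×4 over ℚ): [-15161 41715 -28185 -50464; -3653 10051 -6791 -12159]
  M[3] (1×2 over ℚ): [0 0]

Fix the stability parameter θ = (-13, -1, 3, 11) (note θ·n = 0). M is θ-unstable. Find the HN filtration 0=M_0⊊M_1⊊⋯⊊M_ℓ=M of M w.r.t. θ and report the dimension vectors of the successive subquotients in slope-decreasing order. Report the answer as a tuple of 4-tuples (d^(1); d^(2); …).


Barcode: M ≅ I[1,3], I[2,2]^2, I[2,3], I[4,4]. HN layers by μ_θ (4 steps, strictly decreasing):
  μ^(1)=11; μ^(2)=3; μ^(3)=-1; μ^(4)=-13

((0, 0, 0, 1); (0, 0, 2, 0); (0, 4, 0, 0); (1, 0, 0, 0))


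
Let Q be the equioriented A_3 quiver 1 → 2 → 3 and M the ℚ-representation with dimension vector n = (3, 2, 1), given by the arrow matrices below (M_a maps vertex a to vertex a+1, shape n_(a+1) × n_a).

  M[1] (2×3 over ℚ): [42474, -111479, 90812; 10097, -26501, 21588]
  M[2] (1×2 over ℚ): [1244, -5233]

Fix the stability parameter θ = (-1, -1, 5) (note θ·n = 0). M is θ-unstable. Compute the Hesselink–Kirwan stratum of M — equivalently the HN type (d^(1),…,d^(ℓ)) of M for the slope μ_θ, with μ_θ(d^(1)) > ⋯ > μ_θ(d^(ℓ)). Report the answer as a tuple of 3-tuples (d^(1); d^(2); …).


Via rank(M_{q-1}∘⋯∘M_p): M ≅ I[1,1], I[1,2], I[1,3].
μ_θ-semistable layers: μ^(1)=5; μ^(2)=-1

((0, 0, 1); (3, 2, 0))


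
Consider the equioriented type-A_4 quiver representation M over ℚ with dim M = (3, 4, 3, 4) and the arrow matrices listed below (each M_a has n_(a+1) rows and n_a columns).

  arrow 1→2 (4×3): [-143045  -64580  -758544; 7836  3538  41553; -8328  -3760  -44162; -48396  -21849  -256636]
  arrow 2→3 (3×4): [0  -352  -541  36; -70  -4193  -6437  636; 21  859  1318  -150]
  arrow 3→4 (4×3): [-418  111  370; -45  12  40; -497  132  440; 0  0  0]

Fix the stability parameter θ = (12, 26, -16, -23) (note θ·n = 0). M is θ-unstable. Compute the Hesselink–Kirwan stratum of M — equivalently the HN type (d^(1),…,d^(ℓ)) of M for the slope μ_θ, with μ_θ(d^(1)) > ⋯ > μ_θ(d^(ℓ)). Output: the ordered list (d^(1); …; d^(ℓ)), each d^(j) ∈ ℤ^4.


Interval decomposition of M: I[1,2], I[1,3], I[1,4], I[2,4], I[4,4]^2.
HN type (ℓ=6): μ^(1)=26; μ^(2)=12; μ^(3)=22/3; μ^(4)=-1/4; μ^(5)=-13/3; μ^(6)=-23

((0, 1, 0, 0); (1, 0, 0, 0); (1, 1, 1, 0); (1, 1, 1, 1); (0, 1, 1, 1); (0, 0, 0, 2))


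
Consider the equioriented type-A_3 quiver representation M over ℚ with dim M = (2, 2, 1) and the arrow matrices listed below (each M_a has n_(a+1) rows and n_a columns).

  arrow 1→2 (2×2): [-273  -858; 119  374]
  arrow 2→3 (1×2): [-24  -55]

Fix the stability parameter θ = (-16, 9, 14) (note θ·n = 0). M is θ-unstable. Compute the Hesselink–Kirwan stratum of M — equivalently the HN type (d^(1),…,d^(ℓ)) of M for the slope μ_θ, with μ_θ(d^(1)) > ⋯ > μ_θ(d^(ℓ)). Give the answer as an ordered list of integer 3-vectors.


Interval decomposition of M: I[1,1], I[1,3], I[2,2].
HN type (ℓ=3): μ^(1)=14; μ^(2)=9; μ^(3)=-16

((0, 0, 1); (0, 2, 0); (2, 0, 0))


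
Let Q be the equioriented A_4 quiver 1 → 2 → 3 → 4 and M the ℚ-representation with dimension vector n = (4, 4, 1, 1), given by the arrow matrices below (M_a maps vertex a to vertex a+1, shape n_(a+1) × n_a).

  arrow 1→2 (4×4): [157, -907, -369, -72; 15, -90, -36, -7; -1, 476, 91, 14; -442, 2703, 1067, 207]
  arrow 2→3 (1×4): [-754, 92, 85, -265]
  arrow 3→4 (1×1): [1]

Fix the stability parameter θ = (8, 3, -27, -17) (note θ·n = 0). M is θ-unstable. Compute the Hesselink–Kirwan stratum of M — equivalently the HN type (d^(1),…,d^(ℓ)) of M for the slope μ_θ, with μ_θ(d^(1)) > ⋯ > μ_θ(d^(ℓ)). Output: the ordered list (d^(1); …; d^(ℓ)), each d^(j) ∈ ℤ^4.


Via rank(M_{q-1}∘⋯∘M_p): M ≅ I[1,1], I[1,2]^2, I[1,4], I[2,2].
μ_θ-semistable layers: μ^(1)=8; μ^(2)=11/2; μ^(3)=3; μ^(4)=-33/4

((1, 0, 0, 0); (2, 2, 0, 0); (0, 1, 0, 0); (1, 1, 1, 1))


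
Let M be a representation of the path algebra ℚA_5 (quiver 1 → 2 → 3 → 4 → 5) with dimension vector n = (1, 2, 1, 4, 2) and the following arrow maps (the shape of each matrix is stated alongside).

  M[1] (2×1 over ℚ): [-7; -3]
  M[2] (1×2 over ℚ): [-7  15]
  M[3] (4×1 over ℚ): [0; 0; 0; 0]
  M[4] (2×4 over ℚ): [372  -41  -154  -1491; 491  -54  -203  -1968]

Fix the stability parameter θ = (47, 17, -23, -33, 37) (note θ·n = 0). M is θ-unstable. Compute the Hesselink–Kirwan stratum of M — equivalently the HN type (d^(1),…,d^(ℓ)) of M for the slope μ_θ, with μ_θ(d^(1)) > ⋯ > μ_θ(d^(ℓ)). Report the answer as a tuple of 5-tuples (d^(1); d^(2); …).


Barcode: M ≅ I[1,3], I[2,2], I[4,4]^2, I[4,5]^2. HN layers by μ_θ (4 steps, strictly decreasing):
  μ^(1)=37; μ^(2)=17; μ^(3)=41/3; μ^(4)=-33

((0, 0, 0, 0, 2); (0, 1, 0, 0, 0); (1, 1, 1, 0, 0); (0, 0, 0, 4, 0))


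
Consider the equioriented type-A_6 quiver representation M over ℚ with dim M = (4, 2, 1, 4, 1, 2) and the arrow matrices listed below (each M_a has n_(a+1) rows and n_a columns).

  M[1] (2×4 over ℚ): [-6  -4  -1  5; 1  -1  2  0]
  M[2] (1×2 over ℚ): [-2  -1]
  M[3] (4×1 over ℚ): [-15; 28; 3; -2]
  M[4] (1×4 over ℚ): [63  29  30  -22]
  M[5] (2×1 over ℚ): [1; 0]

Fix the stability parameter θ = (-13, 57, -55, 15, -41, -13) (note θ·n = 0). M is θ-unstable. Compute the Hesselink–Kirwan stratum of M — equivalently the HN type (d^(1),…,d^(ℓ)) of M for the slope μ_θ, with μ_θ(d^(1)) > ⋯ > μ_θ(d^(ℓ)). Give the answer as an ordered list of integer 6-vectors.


Interval decomposition of M: I[1,1]^2, I[1,2], I[1,6], I[4,4]^3, I[6,6].
HN type (ℓ=4): μ^(1)=57; μ^(2)=15; μ^(3)=-37/5; μ^(4)=-13

((0, 1, 0, 0, 0, 0); (0, 0, 0, 3, 0, 0); (0, 1, 1, 1, 1, 1); (4, 0, 0, 0, 0, 1))


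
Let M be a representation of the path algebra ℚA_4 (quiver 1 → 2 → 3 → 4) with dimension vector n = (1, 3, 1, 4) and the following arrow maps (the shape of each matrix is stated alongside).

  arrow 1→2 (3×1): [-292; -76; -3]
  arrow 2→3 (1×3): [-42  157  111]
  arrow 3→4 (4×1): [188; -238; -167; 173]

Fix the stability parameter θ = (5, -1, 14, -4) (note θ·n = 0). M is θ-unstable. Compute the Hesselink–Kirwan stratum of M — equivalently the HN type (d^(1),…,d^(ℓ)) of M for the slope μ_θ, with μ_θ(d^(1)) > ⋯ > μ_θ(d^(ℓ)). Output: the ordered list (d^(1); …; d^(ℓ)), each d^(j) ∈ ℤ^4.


Interval decomposition of M: I[1,4], I[2,2]^2, I[4,4]^3.
HN type (ℓ=4): μ^(1)=5; μ^(2)=2; μ^(3)=-1; μ^(4)=-4

((0, 0, 1, 1); (1, 1, 0, 0); (0, 2, 0, 0); (0, 0, 0, 3))


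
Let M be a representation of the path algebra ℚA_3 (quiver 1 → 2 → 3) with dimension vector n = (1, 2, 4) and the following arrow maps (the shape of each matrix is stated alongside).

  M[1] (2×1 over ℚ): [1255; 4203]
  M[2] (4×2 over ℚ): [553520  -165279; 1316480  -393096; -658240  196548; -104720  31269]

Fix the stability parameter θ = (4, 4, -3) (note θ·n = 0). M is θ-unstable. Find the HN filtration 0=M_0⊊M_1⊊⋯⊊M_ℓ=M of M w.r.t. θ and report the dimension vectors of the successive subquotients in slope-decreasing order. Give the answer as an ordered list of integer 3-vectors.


Barcode: M ≅ I[1,3], I[2,2], I[3,3]^3. HN layers by μ_θ (3 steps, strictly decreasing):
  μ^(1)=4; μ^(2)=5/3; μ^(3)=-3

((0, 1, 0); (1, 1, 1); (0, 0, 3))


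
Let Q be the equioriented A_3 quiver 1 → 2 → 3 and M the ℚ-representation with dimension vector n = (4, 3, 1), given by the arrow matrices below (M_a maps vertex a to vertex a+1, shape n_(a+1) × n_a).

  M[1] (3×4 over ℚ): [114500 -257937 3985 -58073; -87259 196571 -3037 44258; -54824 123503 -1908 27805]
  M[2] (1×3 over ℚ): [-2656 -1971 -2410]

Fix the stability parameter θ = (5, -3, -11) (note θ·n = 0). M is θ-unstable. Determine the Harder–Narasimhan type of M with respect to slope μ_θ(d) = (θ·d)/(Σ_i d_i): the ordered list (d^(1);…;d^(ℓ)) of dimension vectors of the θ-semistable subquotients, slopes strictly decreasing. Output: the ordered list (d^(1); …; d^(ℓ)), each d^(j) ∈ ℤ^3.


Interval decomposition of M: I[1,1], I[1,2]^2, I[1,3].
HN type (ℓ=3): μ^(1)=5; μ^(2)=1; μ^(3)=-3

((1, 0, 0); (2, 2, 0); (1, 1, 1))


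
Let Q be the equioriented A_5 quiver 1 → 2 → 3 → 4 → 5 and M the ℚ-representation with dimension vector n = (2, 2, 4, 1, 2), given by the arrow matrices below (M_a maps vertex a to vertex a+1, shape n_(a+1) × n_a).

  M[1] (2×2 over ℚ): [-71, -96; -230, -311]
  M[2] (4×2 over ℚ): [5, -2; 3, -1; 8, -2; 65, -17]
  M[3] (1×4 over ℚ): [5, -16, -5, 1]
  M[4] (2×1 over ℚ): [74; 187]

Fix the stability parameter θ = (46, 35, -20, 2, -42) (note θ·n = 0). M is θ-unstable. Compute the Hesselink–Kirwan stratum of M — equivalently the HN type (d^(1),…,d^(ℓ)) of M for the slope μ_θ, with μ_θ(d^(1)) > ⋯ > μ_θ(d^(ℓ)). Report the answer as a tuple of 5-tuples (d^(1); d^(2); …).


Barcode: M ≅ I[1,3], I[1,5], I[3,3]^2, I[5,5]. HN layers by μ_θ (4 steps, strictly decreasing):
  μ^(1)=61/3; μ^(2)=21/5; μ^(3)=-20; μ^(4)=-42

((1, 1, 1, 0, 0); (1, 1, 1, 1, 1); (0, 0, 2, 0, 0); (0, 0, 0, 0, 1))


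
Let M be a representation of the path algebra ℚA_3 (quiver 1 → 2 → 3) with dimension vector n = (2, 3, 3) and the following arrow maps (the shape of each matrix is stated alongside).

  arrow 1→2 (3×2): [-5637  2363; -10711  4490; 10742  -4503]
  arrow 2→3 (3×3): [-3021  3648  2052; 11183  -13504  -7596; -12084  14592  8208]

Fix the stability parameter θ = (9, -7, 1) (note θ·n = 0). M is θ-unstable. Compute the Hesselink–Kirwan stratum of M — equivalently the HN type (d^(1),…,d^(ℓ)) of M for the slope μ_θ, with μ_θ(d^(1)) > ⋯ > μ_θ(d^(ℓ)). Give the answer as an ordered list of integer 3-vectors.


Interval decomposition of M: I[1,2], I[1,3], I[2,2], I[3,3]^2.
HN type (ℓ=2): μ^(1)=1; μ^(2)=-7

((2, 2, 3); (0, 1, 0))


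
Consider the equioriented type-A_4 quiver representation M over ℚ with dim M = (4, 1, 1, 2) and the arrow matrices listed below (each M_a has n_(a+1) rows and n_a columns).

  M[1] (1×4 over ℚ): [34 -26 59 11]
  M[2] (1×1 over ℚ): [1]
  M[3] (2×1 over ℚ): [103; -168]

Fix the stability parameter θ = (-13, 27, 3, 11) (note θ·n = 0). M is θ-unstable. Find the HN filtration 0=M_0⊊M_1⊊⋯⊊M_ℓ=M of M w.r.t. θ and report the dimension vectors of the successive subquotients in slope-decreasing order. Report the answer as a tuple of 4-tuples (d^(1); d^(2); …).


Via rank(M_{q-1}∘⋯∘M_p): M ≅ I[1,1]^3, I[1,4], I[4,4].
μ_θ-semistable layers: μ^(1)=41/3; μ^(2)=11; μ^(3)=-13

((0, 1, 1, 1); (0, 0, 0, 1); (4, 0, 0, 0))


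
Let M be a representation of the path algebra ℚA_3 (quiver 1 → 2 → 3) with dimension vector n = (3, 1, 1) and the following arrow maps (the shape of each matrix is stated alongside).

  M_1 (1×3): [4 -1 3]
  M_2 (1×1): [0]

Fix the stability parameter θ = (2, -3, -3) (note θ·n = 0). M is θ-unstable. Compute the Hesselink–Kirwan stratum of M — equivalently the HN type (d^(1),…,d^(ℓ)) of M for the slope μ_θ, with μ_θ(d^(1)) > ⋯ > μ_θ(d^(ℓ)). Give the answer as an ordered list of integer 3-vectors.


Barcode: M ≅ I[1,1]^2, I[1,2], I[3,3]. HN layers by μ_θ (3 steps, strictly decreasing):
  μ^(1)=2; μ^(2)=-1/2; μ^(3)=-3

((2, 0, 0); (1, 1, 0); (0, 0, 1))


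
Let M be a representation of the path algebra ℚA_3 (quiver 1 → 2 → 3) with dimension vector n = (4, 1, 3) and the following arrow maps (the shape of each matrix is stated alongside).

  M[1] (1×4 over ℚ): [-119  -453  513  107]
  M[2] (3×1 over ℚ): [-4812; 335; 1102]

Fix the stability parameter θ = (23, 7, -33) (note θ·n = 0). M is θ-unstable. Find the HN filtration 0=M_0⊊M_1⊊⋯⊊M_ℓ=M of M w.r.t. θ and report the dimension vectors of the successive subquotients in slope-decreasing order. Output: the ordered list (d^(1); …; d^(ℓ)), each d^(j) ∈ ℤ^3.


Via rank(M_{q-1}∘⋯∘M_p): M ≅ I[1,1]^3, I[1,3], I[3,3]^2.
μ_θ-semistable layers: μ^(1)=23; μ^(2)=-1; μ^(3)=-33

((3, 0, 0); (1, 1, 1); (0, 0, 2))


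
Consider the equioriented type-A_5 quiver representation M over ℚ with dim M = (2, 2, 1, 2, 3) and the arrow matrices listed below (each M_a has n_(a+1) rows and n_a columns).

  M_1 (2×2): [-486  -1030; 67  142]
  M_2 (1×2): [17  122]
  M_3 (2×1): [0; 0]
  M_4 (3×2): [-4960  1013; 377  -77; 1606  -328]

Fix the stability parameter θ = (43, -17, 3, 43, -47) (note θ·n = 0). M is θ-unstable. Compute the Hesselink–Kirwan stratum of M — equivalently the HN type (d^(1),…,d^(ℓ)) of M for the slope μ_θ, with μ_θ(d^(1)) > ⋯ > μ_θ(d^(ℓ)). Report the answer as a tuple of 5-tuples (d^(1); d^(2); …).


Interval decomposition of M: I[1,2], I[1,3], I[4,5]^2, I[5,5].
HN type (ℓ=4): μ^(1)=13; μ^(2)=29/3; μ^(3)=-2; μ^(4)=-47

((1, 1, 0, 0, 0); (1, 1, 1, 0, 0); (0, 0, 0, 2, 2); (0, 0, 0, 0, 1))


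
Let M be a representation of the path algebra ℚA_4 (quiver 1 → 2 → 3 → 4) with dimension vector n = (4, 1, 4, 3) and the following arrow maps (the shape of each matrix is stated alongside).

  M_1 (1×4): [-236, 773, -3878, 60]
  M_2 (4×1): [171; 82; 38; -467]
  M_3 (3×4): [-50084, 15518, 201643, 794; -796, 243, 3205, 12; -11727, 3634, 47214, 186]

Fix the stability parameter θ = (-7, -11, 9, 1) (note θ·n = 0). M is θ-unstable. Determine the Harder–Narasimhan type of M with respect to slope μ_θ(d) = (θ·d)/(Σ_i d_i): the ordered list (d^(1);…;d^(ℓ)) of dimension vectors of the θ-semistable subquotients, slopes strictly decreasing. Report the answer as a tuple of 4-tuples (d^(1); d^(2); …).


Via rank(M_{q-1}∘⋯∘M_p): M ≅ I[1,1]^3, I[1,4], I[3,3], I[3,4]^2.
μ_θ-semistable layers: μ^(1)=9; μ^(2)=5; μ^(3)=-7; μ^(4)=-9

((0, 0, 1, 0); (0, 0, 3, 3); (3, 0, 0, 0); (1, 1, 0, 0))


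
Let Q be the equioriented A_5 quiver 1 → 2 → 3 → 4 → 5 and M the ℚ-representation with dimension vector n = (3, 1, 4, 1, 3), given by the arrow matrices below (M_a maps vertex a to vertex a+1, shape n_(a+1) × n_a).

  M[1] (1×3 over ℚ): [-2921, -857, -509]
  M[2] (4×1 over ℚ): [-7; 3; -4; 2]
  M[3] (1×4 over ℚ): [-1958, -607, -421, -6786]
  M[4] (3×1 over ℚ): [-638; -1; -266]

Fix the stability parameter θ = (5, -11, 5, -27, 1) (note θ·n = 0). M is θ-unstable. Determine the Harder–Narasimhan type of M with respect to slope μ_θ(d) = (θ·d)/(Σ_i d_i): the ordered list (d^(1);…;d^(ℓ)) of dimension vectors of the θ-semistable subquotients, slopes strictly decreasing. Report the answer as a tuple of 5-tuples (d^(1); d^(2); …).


Barcode: M ≅ I[1,1]^2, I[1,5], I[3,3]^3, I[5,5]^2. HN layers by μ_θ (3 steps, strictly decreasing):
  μ^(1)=5; μ^(2)=1; μ^(3)=-7

((2, 0, 3, 0, 0); (0, 0, 0, 0, 3); (1, 1, 1, 1, 0))


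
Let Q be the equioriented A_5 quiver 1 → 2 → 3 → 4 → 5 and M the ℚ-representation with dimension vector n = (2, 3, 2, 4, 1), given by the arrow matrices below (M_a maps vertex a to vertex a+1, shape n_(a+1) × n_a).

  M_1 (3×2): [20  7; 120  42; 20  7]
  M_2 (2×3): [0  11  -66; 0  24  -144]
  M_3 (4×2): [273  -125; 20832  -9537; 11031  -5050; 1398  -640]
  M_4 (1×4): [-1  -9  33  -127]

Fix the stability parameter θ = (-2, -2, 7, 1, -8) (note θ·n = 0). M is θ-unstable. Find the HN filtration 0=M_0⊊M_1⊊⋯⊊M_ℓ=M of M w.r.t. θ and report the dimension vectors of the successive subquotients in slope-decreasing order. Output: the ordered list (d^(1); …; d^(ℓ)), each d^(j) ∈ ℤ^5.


Via rank(M_{q-1}∘⋯∘M_p): M ≅ I[1,1], I[1,2], I[2,2], I[2,5], I[3,4], I[4,4]^2.
μ_θ-semistable layers: μ^(1)=4; μ^(2)=1; μ^(3)=0; μ^(4)=-2

((0, 0, 1, 1, 0); (0, 0, 0, 2, 0); (0, 0, 1, 1, 1); (2, 3, 0, 0, 0))


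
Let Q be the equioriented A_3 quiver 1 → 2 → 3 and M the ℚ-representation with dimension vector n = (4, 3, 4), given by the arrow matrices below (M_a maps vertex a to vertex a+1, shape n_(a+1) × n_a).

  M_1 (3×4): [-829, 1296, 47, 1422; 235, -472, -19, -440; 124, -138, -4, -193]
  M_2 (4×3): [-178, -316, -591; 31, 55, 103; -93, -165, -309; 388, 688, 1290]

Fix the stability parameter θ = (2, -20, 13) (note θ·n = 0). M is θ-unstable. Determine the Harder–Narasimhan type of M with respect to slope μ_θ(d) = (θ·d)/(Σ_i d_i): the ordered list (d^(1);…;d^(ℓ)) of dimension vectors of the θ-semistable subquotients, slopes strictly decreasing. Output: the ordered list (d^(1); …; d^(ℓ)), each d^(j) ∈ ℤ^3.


Interval decomposition of M: I[1,1], I[1,2], I[1,3]^2, I[3,3]^2.
HN type (ℓ=3): μ^(1)=13; μ^(2)=2; μ^(3)=-9

((0, 0, 4); (1, 0, 0); (3, 3, 0))


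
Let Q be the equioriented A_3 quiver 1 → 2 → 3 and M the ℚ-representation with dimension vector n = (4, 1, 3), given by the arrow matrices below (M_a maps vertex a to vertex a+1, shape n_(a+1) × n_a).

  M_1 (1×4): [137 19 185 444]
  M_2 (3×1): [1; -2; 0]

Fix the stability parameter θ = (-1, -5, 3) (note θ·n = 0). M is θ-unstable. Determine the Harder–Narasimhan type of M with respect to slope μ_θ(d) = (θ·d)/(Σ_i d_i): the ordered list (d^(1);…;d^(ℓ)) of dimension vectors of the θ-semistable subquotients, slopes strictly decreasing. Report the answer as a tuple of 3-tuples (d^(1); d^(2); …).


Barcode: M ≅ I[1,1]^3, I[1,3], I[3,3]^2. HN layers by μ_θ (3 steps, strictly decreasing):
  μ^(1)=3; μ^(2)=-1; μ^(3)=-3

((0, 0, 3); (3, 0, 0); (1, 1, 0))


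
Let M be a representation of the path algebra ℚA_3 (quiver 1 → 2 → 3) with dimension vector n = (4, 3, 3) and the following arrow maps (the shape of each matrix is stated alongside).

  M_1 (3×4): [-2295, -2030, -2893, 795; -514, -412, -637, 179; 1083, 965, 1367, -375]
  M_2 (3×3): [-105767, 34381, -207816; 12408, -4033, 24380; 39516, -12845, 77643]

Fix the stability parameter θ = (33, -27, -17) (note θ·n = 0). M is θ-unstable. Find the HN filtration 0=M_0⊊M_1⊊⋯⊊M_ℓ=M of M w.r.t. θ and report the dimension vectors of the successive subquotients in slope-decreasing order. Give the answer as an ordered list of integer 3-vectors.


Interval decomposition of M: I[1,1], I[1,3]^3.
HN type (ℓ=2): μ^(1)=33; μ^(2)=-11/3

((1, 0, 0); (3, 3, 3))


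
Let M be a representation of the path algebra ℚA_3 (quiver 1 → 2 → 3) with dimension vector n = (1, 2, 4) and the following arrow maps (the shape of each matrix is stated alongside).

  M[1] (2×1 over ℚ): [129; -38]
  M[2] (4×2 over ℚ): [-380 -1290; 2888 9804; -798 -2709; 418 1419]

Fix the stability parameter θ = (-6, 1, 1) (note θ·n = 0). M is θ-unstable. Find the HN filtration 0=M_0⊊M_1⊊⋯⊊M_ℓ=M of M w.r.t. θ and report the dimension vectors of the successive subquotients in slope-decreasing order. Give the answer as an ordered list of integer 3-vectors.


Via rank(M_{q-1}∘⋯∘M_p): M ≅ I[1,2], I[2,3], I[3,3]^3.
μ_θ-semistable layers: μ^(1)=1; μ^(2)=-6

((0, 2, 4); (1, 0, 0))


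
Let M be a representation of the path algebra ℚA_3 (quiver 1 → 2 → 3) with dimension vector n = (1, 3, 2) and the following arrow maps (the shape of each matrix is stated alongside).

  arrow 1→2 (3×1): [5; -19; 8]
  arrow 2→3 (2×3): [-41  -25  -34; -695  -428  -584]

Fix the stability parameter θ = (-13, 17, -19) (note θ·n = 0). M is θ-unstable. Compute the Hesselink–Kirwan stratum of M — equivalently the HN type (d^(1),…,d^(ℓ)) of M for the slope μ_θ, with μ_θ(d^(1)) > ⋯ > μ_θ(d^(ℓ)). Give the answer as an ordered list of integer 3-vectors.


Interval decomposition of M: I[1,3], I[2,2], I[2,3].
HN type (ℓ=3): μ^(1)=17; μ^(2)=-1; μ^(3)=-13

((0, 1, 0); (0, 2, 2); (1, 0, 0))


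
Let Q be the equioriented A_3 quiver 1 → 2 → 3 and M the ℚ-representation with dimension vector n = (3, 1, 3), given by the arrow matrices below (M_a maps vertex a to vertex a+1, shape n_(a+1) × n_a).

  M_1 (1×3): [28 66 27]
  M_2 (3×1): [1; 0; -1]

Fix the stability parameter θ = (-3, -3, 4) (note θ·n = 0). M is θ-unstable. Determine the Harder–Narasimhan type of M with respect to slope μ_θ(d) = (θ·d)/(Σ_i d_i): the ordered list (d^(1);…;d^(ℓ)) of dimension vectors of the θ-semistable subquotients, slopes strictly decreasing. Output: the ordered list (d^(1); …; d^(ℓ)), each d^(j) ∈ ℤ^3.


Via rank(M_{q-1}∘⋯∘M_p): M ≅ I[1,1]^2, I[1,3], I[3,3]^2.
μ_θ-semistable layers: μ^(1)=4; μ^(2)=-3

((0, 0, 3); (3, 1, 0))


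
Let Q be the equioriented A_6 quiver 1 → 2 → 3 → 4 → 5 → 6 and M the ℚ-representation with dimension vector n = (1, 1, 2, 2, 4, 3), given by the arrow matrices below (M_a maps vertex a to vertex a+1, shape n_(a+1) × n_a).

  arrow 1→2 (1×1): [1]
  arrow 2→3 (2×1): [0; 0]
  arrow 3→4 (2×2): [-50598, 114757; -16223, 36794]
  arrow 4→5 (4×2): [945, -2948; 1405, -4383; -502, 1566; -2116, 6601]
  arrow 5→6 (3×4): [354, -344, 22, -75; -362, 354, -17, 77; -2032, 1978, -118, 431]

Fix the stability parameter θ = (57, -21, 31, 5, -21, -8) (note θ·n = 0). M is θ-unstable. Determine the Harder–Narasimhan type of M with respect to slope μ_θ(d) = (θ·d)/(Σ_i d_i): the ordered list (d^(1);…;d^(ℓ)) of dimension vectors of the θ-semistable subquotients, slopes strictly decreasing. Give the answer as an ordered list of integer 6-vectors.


Barcode: M ≅ I[1,2], I[3,5], I[3,6], I[5,6]^2. HN layers by μ_θ (5 steps, strictly decreasing):
  μ^(1)=18; μ^(2)=5; μ^(3)=7/4; μ^(4)=-8; μ^(5)=-21

((1, 1, 0, 0, 0, 0); (0, 0, 1, 1, 1, 0); (0, 0, 1, 1, 1, 1); (0, 0, 0, 0, 0, 2); (0, 0, 0, 0, 2, 0))


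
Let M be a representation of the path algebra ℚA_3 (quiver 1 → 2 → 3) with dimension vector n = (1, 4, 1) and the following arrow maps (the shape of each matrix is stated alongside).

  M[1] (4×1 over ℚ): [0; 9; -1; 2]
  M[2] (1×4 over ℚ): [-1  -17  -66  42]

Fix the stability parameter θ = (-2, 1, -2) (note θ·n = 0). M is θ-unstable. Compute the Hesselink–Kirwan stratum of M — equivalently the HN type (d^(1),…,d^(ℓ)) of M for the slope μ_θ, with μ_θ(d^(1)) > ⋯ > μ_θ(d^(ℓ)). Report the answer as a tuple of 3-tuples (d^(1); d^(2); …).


Interval decomposition of M: I[1,3], I[2,2]^3.
HN type (ℓ=3): μ^(1)=1; μ^(2)=-1/2; μ^(3)=-2

((0, 3, 0); (0, 1, 1); (1, 0, 0))


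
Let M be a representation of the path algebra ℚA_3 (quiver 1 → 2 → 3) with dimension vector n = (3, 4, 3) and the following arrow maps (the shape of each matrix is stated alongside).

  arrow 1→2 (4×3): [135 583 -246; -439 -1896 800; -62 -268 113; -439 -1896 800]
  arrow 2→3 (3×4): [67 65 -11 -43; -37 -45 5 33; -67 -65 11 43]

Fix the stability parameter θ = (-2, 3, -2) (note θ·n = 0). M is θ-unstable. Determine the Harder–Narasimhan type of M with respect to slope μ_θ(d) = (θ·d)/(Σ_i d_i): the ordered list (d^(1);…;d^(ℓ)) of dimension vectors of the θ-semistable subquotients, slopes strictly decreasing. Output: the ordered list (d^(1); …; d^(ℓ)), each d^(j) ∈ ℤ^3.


Via rank(M_{q-1}∘⋯∘M_p): M ≅ I[1,2], I[1,3]^2, I[2,2], I[3,3].
μ_θ-semistable layers: μ^(1)=3; μ^(2)=1/2; μ^(3)=-2

((0, 2, 0); (0, 2, 2); (3, 0, 1))


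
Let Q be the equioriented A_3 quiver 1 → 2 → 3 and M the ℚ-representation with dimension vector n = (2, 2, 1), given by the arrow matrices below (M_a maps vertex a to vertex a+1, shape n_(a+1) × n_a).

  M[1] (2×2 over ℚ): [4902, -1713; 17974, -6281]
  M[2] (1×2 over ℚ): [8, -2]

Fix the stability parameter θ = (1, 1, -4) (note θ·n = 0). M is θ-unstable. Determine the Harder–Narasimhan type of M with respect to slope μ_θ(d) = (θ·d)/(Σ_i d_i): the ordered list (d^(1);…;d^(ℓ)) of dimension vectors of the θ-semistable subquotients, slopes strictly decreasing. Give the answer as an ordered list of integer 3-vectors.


Barcode: M ≅ I[1,1], I[1,3], I[2,2]. HN layers by μ_θ (2 steps, strictly decreasing):
  μ^(1)=1; μ^(2)=-2/3

((1, 1, 0); (1, 1, 1))


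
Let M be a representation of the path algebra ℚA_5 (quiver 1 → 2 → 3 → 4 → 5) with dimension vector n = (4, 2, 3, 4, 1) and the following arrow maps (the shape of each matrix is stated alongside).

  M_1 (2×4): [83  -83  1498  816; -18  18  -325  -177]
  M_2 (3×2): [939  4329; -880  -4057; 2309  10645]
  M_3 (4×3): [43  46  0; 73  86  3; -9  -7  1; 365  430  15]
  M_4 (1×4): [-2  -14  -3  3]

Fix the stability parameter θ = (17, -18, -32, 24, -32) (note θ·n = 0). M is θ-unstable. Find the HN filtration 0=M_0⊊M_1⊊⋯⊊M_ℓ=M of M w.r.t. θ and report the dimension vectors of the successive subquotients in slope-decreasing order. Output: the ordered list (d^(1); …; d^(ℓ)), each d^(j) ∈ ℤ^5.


Barcode: M ≅ I[1,1]^2, I[1,4], I[1,5], I[3,4], I[4,4]. HN layers by μ_θ (5 steps, strictly decreasing):
  μ^(1)=24; μ^(2)=17; μ^(3)=-4; μ^(4)=-11; μ^(5)=-32

((0, 0, 0, 3, 0); (2, 0, 0, 0, 0); (0, 0, 0, 1, 1); (2, 2, 2, 0, 0); (0, 0, 1, 0, 0))


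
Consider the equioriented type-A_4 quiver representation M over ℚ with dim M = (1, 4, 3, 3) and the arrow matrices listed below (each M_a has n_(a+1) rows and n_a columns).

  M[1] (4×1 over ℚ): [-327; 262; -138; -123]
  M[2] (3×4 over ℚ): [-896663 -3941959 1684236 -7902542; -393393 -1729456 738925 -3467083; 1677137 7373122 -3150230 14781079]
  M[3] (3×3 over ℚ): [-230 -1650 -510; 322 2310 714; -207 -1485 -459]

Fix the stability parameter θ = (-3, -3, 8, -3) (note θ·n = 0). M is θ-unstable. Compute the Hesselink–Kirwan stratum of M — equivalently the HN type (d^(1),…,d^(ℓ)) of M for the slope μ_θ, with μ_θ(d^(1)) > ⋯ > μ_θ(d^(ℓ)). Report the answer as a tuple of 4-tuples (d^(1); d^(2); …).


Barcode: M ≅ I[1,4], I[2,2], I[2,3]^2, I[4,4]^2. HN layers by μ_θ (3 steps, strictly decreasing):
  μ^(1)=8; μ^(2)=5/2; μ^(3)=-3

((0, 0, 2, 0); (0, 0, 1, 1); (1, 4, 0, 2))


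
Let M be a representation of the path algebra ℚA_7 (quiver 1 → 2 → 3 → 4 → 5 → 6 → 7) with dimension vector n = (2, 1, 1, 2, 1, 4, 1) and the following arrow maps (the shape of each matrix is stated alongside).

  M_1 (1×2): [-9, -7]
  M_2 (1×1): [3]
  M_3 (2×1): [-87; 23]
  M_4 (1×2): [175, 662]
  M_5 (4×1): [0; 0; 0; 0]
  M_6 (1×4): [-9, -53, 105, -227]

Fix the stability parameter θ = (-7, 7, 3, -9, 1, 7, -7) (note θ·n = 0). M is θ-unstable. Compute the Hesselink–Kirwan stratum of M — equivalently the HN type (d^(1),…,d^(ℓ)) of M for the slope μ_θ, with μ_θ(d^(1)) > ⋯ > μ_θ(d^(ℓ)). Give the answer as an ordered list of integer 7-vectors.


Interval decomposition of M: I[1,1], I[1,5], I[4,4], I[6,6]^3, I[6,7].
HN type (ℓ=6): μ^(1)=7; μ^(2)=1; μ^(3)=1/3; μ^(4)=0; μ^(5)=-7; μ^(6)=-9

((0, 0, 0, 0, 0, 3, 0); (0, 0, 0, 0, 1, 0, 0); (0, 1, 1, 1, 0, 0, 0); (0, 0, 0, 0, 0, 1, 1); (2, 0, 0, 0, 0, 0, 0); (0, 0, 0, 1, 0, 0, 0))


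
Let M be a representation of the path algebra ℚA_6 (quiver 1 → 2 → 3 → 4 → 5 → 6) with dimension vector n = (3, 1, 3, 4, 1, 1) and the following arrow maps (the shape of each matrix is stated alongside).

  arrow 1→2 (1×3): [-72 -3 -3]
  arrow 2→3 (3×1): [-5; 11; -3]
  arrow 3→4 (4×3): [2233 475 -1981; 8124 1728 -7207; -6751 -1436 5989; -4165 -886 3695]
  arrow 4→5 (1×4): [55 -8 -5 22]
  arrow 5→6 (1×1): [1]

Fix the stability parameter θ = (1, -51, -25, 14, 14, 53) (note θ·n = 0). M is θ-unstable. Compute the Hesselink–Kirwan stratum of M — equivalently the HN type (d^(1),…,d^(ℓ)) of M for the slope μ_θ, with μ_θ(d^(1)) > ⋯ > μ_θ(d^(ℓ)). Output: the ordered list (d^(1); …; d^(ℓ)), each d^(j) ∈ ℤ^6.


Barcode: M ≅ I[1,1]^2, I[1,6], I[3,4]^2, I[4,4]. HN layers by μ_θ (4 steps, strictly decreasing):
  μ^(1)=53; μ^(2)=14; μ^(3)=1; μ^(4)=-25

((0, 0, 0, 0, 0, 1); (0, 0, 0, 4, 1, 0); (2, 0, 0, 0, 0, 0); (1, 1, 3, 0, 0, 0))


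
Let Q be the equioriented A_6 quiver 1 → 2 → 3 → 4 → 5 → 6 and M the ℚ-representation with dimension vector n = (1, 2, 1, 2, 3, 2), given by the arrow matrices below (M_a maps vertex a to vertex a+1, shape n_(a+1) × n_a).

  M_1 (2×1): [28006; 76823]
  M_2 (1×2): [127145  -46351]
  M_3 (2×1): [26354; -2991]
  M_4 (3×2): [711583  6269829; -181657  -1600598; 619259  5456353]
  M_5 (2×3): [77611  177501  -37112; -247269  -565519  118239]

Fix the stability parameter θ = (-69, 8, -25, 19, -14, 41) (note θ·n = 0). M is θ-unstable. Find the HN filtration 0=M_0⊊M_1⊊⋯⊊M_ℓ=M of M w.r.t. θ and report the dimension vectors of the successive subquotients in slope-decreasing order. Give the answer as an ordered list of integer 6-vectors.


Barcode: M ≅ I[1,6], I[2,2], I[4,6], I[5,5]. HN layers by μ_θ (6 steps, strictly decreasing):
  μ^(1)=41; μ^(2)=8; μ^(3)=5/2; μ^(4)=-17/2; μ^(5)=-14; μ^(6)=-69

((0, 0, 0, 0, 0, 2); (0, 1, 0, 0, 0, 0); (0, 0, 0, 2, 2, 0); (0, 1, 1, 0, 0, 0); (0, 0, 0, 0, 1, 0); (1, 0, 0, 0, 0, 0))


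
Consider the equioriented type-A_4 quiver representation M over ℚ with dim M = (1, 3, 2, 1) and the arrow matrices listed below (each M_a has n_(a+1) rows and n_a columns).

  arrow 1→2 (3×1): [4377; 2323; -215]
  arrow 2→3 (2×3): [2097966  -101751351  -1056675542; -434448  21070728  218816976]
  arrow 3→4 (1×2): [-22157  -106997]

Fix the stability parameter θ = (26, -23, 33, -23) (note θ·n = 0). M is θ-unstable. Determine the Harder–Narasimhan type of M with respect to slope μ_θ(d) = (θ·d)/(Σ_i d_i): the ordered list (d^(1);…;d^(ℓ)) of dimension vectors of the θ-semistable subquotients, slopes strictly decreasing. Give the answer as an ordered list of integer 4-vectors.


Barcode: M ≅ I[1,4], I[2,2]^2, I[3,3]. HN layers by μ_θ (4 steps, strictly decreasing):
  μ^(1)=33; μ^(2)=5; μ^(3)=3/2; μ^(4)=-23

((0, 0, 1, 0); (0, 0, 1, 1); (1, 1, 0, 0); (0, 2, 0, 0))


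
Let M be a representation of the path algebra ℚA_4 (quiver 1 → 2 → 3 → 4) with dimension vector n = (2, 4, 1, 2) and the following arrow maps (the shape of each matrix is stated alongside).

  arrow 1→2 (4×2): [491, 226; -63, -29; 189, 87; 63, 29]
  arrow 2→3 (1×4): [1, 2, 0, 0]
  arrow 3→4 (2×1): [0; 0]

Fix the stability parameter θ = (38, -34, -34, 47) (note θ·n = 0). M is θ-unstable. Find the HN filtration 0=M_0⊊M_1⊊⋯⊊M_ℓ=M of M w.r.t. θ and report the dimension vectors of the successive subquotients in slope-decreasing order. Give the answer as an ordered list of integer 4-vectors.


Via rank(M_{q-1}∘⋯∘M_p): M ≅ I[1,2], I[1,3], I[2,2]^2, I[4,4]^2.
μ_θ-semistable layers: μ^(1)=47; μ^(2)=2; μ^(3)=-10; μ^(4)=-34

((0, 0, 0, 2); (1, 1, 0, 0); (1, 1, 1, 0); (0, 2, 0, 0))


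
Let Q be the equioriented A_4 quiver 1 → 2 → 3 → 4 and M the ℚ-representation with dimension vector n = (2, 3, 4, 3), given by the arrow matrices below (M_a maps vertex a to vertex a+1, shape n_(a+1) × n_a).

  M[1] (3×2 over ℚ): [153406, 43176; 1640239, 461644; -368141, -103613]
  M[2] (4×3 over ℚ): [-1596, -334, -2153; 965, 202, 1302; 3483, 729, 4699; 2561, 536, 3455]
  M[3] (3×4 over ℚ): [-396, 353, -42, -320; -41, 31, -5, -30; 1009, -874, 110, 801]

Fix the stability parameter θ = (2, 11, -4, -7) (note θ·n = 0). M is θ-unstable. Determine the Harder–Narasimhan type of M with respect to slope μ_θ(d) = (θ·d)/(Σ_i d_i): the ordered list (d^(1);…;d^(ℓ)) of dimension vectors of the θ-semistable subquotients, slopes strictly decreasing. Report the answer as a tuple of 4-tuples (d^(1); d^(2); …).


Interval decomposition of M: I[1,3], I[1,4], I[2,4], I[3,4].
HN type (ℓ=5): μ^(1)=7/2; μ^(2)=2; μ^(3)=1/2; μ^(4)=0; μ^(5)=-11/2

((0, 1, 1, 0); (1, 0, 0, 0); (1, 1, 1, 1); (0, 1, 1, 1); (0, 0, 1, 1))


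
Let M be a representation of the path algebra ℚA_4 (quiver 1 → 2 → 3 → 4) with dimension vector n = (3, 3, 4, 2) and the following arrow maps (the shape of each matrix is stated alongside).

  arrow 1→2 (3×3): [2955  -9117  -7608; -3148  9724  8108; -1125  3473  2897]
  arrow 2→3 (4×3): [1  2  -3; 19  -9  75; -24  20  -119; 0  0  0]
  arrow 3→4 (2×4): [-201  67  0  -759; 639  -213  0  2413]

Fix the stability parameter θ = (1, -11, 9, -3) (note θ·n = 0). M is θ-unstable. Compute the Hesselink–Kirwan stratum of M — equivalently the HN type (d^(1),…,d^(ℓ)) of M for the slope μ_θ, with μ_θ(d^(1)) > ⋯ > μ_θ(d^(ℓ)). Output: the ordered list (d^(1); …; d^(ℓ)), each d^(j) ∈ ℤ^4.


Via rank(M_{q-1}∘⋯∘M_p): M ≅ I[1,1], I[1,3]^2, I[2,4], I[3,4].
μ_θ-semistable layers: μ^(1)=9; μ^(2)=3; μ^(3)=1; μ^(4)=-5; μ^(5)=-11

((0, 0, 2, 0); (0, 0, 2, 2); (1, 0, 0, 0); (2, 2, 0, 0); (0, 1, 0, 0))


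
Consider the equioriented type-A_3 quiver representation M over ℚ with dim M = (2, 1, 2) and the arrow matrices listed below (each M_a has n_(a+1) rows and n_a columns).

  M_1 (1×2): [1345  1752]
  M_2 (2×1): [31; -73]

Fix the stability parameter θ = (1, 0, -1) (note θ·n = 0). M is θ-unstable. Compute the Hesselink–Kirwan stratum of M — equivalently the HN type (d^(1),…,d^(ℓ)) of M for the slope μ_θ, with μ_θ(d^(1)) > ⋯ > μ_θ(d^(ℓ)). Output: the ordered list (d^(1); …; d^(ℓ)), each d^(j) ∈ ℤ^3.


Via rank(M_{q-1}∘⋯∘M_p): M ≅ I[1,1], I[1,3], I[3,3].
μ_θ-semistable layers: μ^(1)=1; μ^(2)=0; μ^(3)=-1

((1, 0, 0); (1, 1, 1); (0, 0, 1))


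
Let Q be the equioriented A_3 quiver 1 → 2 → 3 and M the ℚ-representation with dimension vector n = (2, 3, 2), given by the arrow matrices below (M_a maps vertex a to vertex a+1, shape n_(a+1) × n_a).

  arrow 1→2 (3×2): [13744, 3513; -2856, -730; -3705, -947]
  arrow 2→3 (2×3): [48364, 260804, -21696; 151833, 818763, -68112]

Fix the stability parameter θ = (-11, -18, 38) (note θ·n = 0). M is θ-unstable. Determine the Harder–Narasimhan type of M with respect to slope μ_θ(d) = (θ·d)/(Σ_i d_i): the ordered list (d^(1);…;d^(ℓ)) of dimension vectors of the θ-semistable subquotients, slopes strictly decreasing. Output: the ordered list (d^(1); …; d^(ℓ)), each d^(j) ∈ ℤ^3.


Barcode: M ≅ I[1,2], I[1,3], I[2,2], I[3,3]. HN layers by μ_θ (3 steps, strictly decreasing):
  μ^(1)=38; μ^(2)=-29/2; μ^(3)=-18

((0, 0, 2); (2, 2, 0); (0, 1, 0))
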